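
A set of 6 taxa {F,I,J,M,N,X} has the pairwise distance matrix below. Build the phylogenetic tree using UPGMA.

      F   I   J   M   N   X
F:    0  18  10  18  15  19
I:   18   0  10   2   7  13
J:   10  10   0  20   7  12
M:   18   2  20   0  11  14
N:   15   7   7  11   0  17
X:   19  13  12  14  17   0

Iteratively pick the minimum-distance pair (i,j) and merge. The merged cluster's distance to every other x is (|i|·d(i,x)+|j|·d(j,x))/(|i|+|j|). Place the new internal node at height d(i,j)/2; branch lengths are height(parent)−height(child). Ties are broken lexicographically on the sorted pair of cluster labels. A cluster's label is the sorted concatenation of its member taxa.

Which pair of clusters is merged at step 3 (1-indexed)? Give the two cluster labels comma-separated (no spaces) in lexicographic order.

IM,JN

step 1: merge (I,M) at d=2; branch lengths I→1, M→1; new cluster IM
  updated: d(F,IM)=18, d(IM,J)=15, d(IM,N)=9, d(IM,X)=27/2
step 2: merge (J,N) at d=7; branch lengths J→7/2, N→7/2; new cluster JN
  updated: d(F,JN)=25/2, d(IM,JN)=12, d(JN,X)=29/2
step 3: merge (IM,JN) at d=12; branch lengths IM→5, JN→5/2; new cluster IJMN
  updated: d(F,IJMN)=61/4, d(IJMN,X)=14
step 4: merge (IJMN,X) at d=14; branch lengths IJMN→1, X→7; new cluster IJMNX
  updated: d(F,IJMNX)=16
step 5: merge (F,IJMNX) at d=16; branch lengths F→8, IJMNX→1; new cluster FIJMNX
final tree: (F:8,(((I:1,M:1):5,(J:7/2,N:7/2):5/2):1,X:7):1)
total length: 67/2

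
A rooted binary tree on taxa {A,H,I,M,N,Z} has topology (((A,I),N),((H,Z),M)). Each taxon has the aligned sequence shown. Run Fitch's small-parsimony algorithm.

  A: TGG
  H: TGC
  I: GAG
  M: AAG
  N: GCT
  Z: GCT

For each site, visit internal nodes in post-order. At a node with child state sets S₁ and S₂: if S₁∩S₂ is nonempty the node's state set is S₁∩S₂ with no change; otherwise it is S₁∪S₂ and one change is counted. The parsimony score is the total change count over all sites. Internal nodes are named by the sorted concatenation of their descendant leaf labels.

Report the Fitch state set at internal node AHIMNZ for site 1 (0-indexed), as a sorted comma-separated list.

AI@0: {T} ∪ {G} = {G,T} (union, +1)
AIN@0: {G,T} ∩ {G} = {G} (intersection, +0)
HZ@0: {T} ∪ {G} = {G,T} (union, +1)
HMZ@0: {G,T} ∪ {A} = {A,G,T} (union, +1)
AHIMNZ@0: {G} ∩ {A,G,T} = {G} (intersection, +0)
AI@1: {G} ∪ {A} = {A,G} (union, +1)
AIN@1: {A,G} ∪ {C} = {A,C,G} (union, +1)
HZ@1: {G} ∪ {C} = {C,G} (union, +1)
HMZ@1: {C,G} ∪ {A} = {A,C,G} (union, +1)
AHIMNZ@1: {A,C,G} ∩ {A,C,G} = {A,C,G} (intersection, +0)
AI@2: {G} ∩ {G} = {G} (intersection, +0)
AIN@2: {G} ∪ {T} = {G,T} (union, +1)
HZ@2: {C} ∪ {T} = {C,T} (union, +1)
HMZ@2: {C,T} ∪ {G} = {C,G,T} (union, +1)
AHIMNZ@2: {G,T} ∩ {C,G,T} = {G,T} (intersection, +0)
per-site changes: [3, 4, 3]; total = 10

A,C,G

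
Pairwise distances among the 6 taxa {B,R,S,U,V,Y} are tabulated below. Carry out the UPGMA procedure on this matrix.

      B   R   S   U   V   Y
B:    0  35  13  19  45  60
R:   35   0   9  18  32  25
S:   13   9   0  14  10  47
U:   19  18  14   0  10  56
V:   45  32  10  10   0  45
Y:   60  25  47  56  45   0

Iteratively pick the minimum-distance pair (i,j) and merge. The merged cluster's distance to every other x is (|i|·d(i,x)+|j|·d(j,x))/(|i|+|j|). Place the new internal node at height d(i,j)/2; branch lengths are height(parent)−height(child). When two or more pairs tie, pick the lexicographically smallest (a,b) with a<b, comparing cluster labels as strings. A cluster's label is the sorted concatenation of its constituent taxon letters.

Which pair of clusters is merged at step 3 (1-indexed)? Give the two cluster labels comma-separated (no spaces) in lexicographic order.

iteration 1: select R,S (d=9); attach at lengths (9/2, 9/2); label the merged cluster RS
  updated: d(B,RS)=24, d(RS,U)=16, d(RS,V)=21, d(RS,Y)=36
iteration 2: select U,V (d=10); attach at lengths (5, 5); label the merged cluster UV
  updated: d(B,UV)=32, d(RS,UV)=37/2, d(UV,Y)=101/2
iteration 3: select RS,UV (d=37/2); attach at lengths (19/4, 17/4); label the merged cluster RSUV
  updated: d(B,RSUV)=28, d(RSUV,Y)=173/4
iteration 4: select B,RSUV (d=28); attach at lengths (14, 19/4); label the merged cluster BRSUV
  updated: d(BRSUV,Y)=233/5
iteration 5: select BRSUV,Y (d=233/5); attach at lengths (93/10, 233/10); label the merged cluster BRSUVY
final tree: ((B:14,((R:9/2,S:9/2):19/4,(U:5,V:5):17/4):19/4):93/10,Y:233/10)
total length: 1587/20

RS,UV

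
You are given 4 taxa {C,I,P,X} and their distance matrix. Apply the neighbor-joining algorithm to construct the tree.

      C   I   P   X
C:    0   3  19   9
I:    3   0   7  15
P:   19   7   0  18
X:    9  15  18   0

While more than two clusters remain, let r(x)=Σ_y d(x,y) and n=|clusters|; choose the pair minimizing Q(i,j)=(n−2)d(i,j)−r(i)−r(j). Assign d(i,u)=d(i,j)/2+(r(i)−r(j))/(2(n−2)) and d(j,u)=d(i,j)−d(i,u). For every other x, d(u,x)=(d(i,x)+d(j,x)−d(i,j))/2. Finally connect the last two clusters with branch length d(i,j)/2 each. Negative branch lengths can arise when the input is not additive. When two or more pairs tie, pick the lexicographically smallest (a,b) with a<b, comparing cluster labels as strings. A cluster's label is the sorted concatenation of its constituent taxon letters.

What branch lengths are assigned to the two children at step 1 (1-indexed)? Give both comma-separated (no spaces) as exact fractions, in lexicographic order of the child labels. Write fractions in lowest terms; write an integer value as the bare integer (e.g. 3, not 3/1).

iteration 1: select C,X (d=9, Q=-55); attach at lengths (7/4, 29/4); label the merged cluster CX
  updated: d(CX,I)=9/2, d(CX,P)=14
iteration 2: select CX,I (d=9/2, Q=-51/2); attach at lengths (23/4, -5/4); label the merged cluster CIX
  updated: d(CIX,P)=33/4
iteration 3: select CIX,P (d=33/4); attach at lengths (33/8, 33/8); label the merged cluster CIPX
final tree: (((C:7/4,X:29/4):23/4,I:-5/4):33/8,P:33/8)
total length: 87/4

7/4,29/4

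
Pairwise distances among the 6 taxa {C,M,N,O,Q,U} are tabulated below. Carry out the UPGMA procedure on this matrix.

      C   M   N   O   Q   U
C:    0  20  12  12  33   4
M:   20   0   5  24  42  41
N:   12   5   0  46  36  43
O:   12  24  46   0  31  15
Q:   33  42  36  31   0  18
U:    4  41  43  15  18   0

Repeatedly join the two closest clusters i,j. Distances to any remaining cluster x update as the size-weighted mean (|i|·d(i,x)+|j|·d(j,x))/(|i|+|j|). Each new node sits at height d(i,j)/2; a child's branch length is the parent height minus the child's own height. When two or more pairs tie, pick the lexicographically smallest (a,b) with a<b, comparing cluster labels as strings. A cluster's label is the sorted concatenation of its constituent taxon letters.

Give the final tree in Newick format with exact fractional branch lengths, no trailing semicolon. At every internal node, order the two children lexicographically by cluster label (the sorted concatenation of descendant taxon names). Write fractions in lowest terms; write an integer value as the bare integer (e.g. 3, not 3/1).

((((C:2,U:2):19/4,O:27/4):83/12,Q:41/3):17/6,(M:5/2,N:5/2):14)

iteration 1: select C,U (d=4); attach at lengths (2, 2); label the merged cluster CU
  updated: d(CU,M)=61/2, d(CU,N)=55/2, d(CU,O)=27/2, d(CU,Q)=51/2
iteration 2: select M,N (d=5); attach at lengths (5/2, 5/2); label the merged cluster MN
  updated: d(CU,MN)=29, d(MN,O)=35, d(MN,Q)=39
iteration 3: select CU,O (d=27/2); attach at lengths (19/4, 27/4); label the merged cluster COU
  updated: d(COU,MN)=31, d(COU,Q)=82/3
iteration 4: select COU,Q (d=82/3); attach at lengths (83/12, 41/3); label the merged cluster COQU
  updated: d(COQU,MN)=33
iteration 5: select COQU,MN (d=33); attach at lengths (17/6, 14); label the merged cluster CMNOQU
final tree: ((((C:2,U:2):19/4,O:27/4):83/12,Q:41/3):17/6,(M:5/2,N:5/2):14)
total length: 695/12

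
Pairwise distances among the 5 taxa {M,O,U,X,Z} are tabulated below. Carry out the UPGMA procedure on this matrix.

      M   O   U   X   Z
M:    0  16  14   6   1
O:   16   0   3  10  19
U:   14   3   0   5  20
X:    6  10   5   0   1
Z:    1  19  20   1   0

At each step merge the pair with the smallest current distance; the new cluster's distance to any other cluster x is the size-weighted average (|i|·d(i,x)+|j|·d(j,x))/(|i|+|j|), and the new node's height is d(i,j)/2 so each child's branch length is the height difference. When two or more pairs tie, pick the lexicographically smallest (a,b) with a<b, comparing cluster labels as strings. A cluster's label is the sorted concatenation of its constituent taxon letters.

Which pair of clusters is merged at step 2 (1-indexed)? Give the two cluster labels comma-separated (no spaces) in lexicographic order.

iteration 1: select M,Z (d=1); attach at lengths (1/2, 1/2); label the merged cluster MZ
  updated: d(MZ,O)=35/2, d(MZ,U)=17, d(MZ,X)=7/2
iteration 2: select O,U (d=3); attach at lengths (3/2, 3/2); label the merged cluster OU
  updated: d(MZ,OU)=69/4, d(OU,X)=15/2
iteration 3: select MZ,X (d=7/2); attach at lengths (5/4, 7/4); label the merged cluster MXZ
  updated: d(MXZ,OU)=14
iteration 4: select MXZ,OU (d=14); attach at lengths (21/4, 11/2); label the merged cluster MOUXZ
final tree: (((M:1/2,Z:1/2):5/4,X:7/4):21/4,(O:3/2,U:3/2):11/2)
total length: 71/4

O,U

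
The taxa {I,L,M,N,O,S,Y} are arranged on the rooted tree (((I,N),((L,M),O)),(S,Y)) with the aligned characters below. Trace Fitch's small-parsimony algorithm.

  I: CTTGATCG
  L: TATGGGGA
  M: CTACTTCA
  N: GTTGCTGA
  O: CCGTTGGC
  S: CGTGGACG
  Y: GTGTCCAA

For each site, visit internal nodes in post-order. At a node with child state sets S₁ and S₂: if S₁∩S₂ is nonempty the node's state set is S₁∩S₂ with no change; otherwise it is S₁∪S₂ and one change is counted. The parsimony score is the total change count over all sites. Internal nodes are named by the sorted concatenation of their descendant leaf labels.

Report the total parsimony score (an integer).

27

site 0, node IN: I={C} ∪ N={G} → {C,G} (+1)
site 0, node LM: L={T} ∪ M={C} → {C,T} (+1)
site 0, node LMO: LM={C,T} ∩ O={C} → {C} (+0)
site 0, node ILMNO: IN={C,G} ∩ LMO={C} → {C} (+0)
site 0, node SY: S={C} ∪ Y={G} → {C,G} (+1)
site 0, node ILMNOSY: ILMNO={C} ∩ SY={C,G} → {C} (+0)
site 1, node IN: I={T} ∩ N={T} → {T} (+0)
site 1, node LM: L={A} ∪ M={T} → {A,T} (+1)
site 1, node LMO: LM={A,T} ∪ O={C} → {A,C,T} (+1)
site 1, node ILMNO: IN={T} ∩ LMO={A,C,T} → {T} (+0)
site 1, node SY: S={G} ∪ Y={T} → {G,T} (+1)
site 1, node ILMNOSY: ILMNO={T} ∩ SY={G,T} → {T} (+0)
site 2, node IN: I={T} ∩ N={T} → {T} (+0)
site 2, node LM: L={T} ∪ M={A} → {A,T} (+1)
site 2, node LMO: LM={A,T} ∪ O={G} → {A,G,T} (+1)
site 2, node ILMNO: IN={T} ∩ LMO={A,G,T} → {T} (+0)
site 2, node SY: S={T} ∪ Y={G} → {G,T} (+1)
site 2, node ILMNOSY: ILMNO={T} ∩ SY={G,T} → {T} (+0)
site 3, node IN: I={G} ∩ N={G} → {G} (+0)
site 3, node LM: L={G} ∪ M={C} → {C,G} (+1)
site 3, node LMO: LM={C,G} ∪ O={T} → {C,G,T} (+1)
site 3, node ILMNO: IN={G} ∩ LMO={C,G,T} → {G} (+0)
site 3, node SY: S={G} ∪ Y={T} → {G,T} (+1)
site 3, node ILMNOSY: ILMNO={G} ∩ SY={G,T} → {G} (+0)
site 4, node IN: I={A} ∪ N={C} → {A,C} (+1)
site 4, node LM: L={G} ∪ M={T} → {G,T} (+1)
site 4, node LMO: LM={G,T} ∩ O={T} → {T} (+0)
site 4, node ILMNO: IN={A,C} ∪ LMO={T} → {A,C,T} (+1)
site 4, node SY: S={G} ∪ Y={C} → {C,G} (+1)
site 4, node ILMNOSY: ILMNO={A,C,T} ∩ SY={C,G} → {C} (+0)
site 5, node IN: I={T} ∩ N={T} → {T} (+0)
site 5, node LM: L={G} ∪ M={T} → {G,T} (+1)
site 5, node LMO: LM={G,T} ∩ O={G} → {G} (+0)
site 5, node ILMNO: IN={T} ∪ LMO={G} → {G,T} (+1)
site 5, node SY: S={A} ∪ Y={C} → {A,C} (+1)
site 5, node ILMNOSY: ILMNO={G,T} ∪ SY={A,C} → {A,C,G,T} (+1)
site 6, node IN: I={C} ∪ N={G} → {C,G} (+1)
site 6, node LM: L={G} ∪ M={C} → {C,G} (+1)
site 6, node LMO: LM={C,G} ∩ O={G} → {G} (+0)
site 6, node ILMNO: IN={C,G} ∩ LMO={G} → {G} (+0)
site 6, node SY: S={C} ∪ Y={A} → {A,C} (+1)
site 6, node ILMNOSY: ILMNO={G} ∪ SY={A,C} → {A,C,G} (+1)
site 7, node IN: I={G} ∪ N={A} → {A,G} (+1)
site 7, node LM: L={A} ∩ M={A} → {A} (+0)
site 7, node LMO: LM={A} ∪ O={C} → {A,C} (+1)
site 7, node ILMNO: IN={A,G} ∩ LMO={A,C} → {A} (+0)
site 7, node SY: S={G} ∪ Y={A} → {A,G} (+1)
site 7, node ILMNOSY: ILMNO={A} ∩ SY={A,G} → {A} (+0)
per-site changes: [3, 3, 3, 3, 4, 4, 4, 3]; total = 27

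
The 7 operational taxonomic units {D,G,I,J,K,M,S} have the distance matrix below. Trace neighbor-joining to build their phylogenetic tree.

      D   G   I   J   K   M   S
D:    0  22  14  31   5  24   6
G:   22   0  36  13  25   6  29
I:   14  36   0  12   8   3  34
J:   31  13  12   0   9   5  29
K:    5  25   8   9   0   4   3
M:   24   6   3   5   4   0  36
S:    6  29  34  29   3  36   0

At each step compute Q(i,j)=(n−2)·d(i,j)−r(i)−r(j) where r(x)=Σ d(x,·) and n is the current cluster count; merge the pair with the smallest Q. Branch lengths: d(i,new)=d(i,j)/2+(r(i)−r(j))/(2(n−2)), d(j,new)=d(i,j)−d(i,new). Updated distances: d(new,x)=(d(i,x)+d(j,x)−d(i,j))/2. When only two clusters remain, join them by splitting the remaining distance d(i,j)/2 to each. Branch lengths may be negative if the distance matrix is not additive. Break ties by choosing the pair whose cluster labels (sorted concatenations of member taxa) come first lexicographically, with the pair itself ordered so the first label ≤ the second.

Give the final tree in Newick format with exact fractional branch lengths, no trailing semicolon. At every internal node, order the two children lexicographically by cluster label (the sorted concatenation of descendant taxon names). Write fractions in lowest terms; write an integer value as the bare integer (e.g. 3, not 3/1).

((((((D:-1/2,S:13/2):111/16,K:-95/16):187/24,I:149/24):177/32,J:71/32):121/32,G:325/32):-133/64,M:-133/64)

1. join D+S (d=6, Q=-209) ⇒ DS; edges |D|=-1/2, |S|=13/2
  updated: d(DS,G)=45/2, d(DS,I)=21, d(DS,J)=27, d(DS,K)=1, d(DS,M)=27
2. join DS+K (d=1, Q=-283/2) ⇒ DKS; edges |DS|=111/16, |K|=-95/16
  updated: d(DKS,G)=93/4, d(DKS,I)=14, d(DKS,J)=35/2, d(DKS,M)=15
3. join DKS+I (d=14, Q=-371/4) ⇒ DIKS; edges |DKS|=187/24, |I|=149/24
  updated: d(DIKS,G)=181/8, d(DIKS,J)=31/4, d(DIKS,M)=2
4. join DIKS+J (d=31/4, Q=-341/8) ⇒ DIJKS; edges |DIKS|=177/32, |J|=71/32
  updated: d(DIJKS,G)=223/16, d(DIJKS,M)=-3/8
5. join DIJKS+G (d=223/16, Q=-313/16) ⇒ DGIJKS; edges |DIJKS|=121/32, |G|=325/32
  updated: d(DGIJKS,M)=-133/32
6. join DGIJKS+M (d=-133/32) ⇒ DGIJKMS; edges |DGIJKS|=-133/64, |M|=-133/64
final tree: ((((((D:-1/2,S:13/2):111/16,K:-95/16):187/24,I:149/24):177/32,J:71/32):121/32,G:325/32):-133/64,M:-133/64)
total length: 1233/32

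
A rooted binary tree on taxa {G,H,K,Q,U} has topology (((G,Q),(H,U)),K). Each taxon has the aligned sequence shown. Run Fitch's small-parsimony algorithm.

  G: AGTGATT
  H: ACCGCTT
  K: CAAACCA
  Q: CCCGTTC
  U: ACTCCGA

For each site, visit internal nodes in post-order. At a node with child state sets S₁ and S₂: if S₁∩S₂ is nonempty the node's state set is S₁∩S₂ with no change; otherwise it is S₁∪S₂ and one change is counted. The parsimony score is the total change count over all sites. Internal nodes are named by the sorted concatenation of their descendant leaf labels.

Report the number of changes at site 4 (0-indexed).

2

[col 0] GQ: children G:{A}, Q:{C} ∪→ {A,C}; cost 1
[col 0] HU: children H:{A}, U:{A} ∩→ {A}; cost 0
[col 0] GHQU: children GQ:{A,C}, HU:{A} ∩→ {A}; cost 0
[col 0] GHKQU: children GHQU:{A}, K:{C} ∪→ {A,C}; cost 1
[col 1] GQ: children G:{G}, Q:{C} ∪→ {C,G}; cost 1
[col 1] HU: children H:{C}, U:{C} ∩→ {C}; cost 0
[col 1] GHQU: children GQ:{C,G}, HU:{C} ∩→ {C}; cost 0
[col 1] GHKQU: children GHQU:{C}, K:{A} ∪→ {A,C}; cost 1
[col 2] GQ: children G:{T}, Q:{C} ∪→ {C,T}; cost 1
[col 2] HU: children H:{C}, U:{T} ∪→ {C,T}; cost 1
[col 2] GHQU: children GQ:{C,T}, HU:{C,T} ∩→ {C,T}; cost 0
[col 2] GHKQU: children GHQU:{C,T}, K:{A} ∪→ {A,C,T}; cost 1
[col 3] GQ: children G:{G}, Q:{G} ∩→ {G}; cost 0
[col 3] HU: children H:{G}, U:{C} ∪→ {C,G}; cost 1
[col 3] GHQU: children GQ:{G}, HU:{C,G} ∩→ {G}; cost 0
[col 3] GHKQU: children GHQU:{G}, K:{A} ∪→ {A,G}; cost 1
[col 4] GQ: children G:{A}, Q:{T} ∪→ {A,T}; cost 1
[col 4] HU: children H:{C}, U:{C} ∩→ {C}; cost 0
[col 4] GHQU: children GQ:{A,T}, HU:{C} ∪→ {A,C,T}; cost 1
[col 4] GHKQU: children GHQU:{A,C,T}, K:{C} ∩→ {C}; cost 0
[col 5] GQ: children G:{T}, Q:{T} ∩→ {T}; cost 0
[col 5] HU: children H:{T}, U:{G} ∪→ {G,T}; cost 1
[col 5] GHQU: children GQ:{T}, HU:{G,T} ∩→ {T}; cost 0
[col 5] GHKQU: children GHQU:{T}, K:{C} ∪→ {C,T}; cost 1
[col 6] GQ: children G:{T}, Q:{C} ∪→ {C,T}; cost 1
[col 6] HU: children H:{T}, U:{A} ∪→ {A,T}; cost 1
[col 6] GHQU: children GQ:{C,T}, HU:{A,T} ∩→ {T}; cost 0
[col 6] GHKQU: children GHQU:{T}, K:{A} ∪→ {A,T}; cost 1
per-site changes: [2, 2, 3, 2, 2, 2, 3]; total = 16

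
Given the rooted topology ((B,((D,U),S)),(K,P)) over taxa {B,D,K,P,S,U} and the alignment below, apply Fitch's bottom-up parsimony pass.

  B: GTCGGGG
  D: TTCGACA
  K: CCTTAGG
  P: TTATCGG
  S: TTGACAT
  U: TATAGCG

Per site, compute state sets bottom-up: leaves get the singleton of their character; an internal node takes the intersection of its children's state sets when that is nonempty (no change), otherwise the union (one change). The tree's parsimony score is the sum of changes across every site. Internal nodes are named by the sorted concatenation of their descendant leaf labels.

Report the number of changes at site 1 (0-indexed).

2

[col 0] DU: children D:{T}, U:{T} ∩→ {T}; cost 0
[col 0] DSU: children DU:{T}, S:{T} ∩→ {T}; cost 0
[col 0] BDSU: children B:{G}, DSU:{T} ∪→ {G,T}; cost 1
[col 0] KP: children K:{C}, P:{T} ∪→ {C,T}; cost 1
[col 0] BDKPSU: children BDSU:{G,T}, KP:{C,T} ∩→ {T}; cost 0
[col 1] DU: children D:{T}, U:{A} ∪→ {A,T}; cost 1
[col 1] DSU: children DU:{A,T}, S:{T} ∩→ {T}; cost 0
[col 1] BDSU: children B:{T}, DSU:{T} ∩→ {T}; cost 0
[col 1] KP: children K:{C}, P:{T} ∪→ {C,T}; cost 1
[col 1] BDKPSU: children BDSU:{T}, KP:{C,T} ∩→ {T}; cost 0
[col 2] DU: children D:{C}, U:{T} ∪→ {C,T}; cost 1
[col 2] DSU: children DU:{C,T}, S:{G} ∪→ {C,G,T}; cost 1
[col 2] BDSU: children B:{C}, DSU:{C,G,T} ∩→ {C}; cost 0
[col 2] KP: children K:{T}, P:{A} ∪→ {A,T}; cost 1
[col 2] BDKPSU: children BDSU:{C}, KP:{A,T} ∪→ {A,C,T}; cost 1
[col 3] DU: children D:{G}, U:{A} ∪→ {A,G}; cost 1
[col 3] DSU: children DU:{A,G}, S:{A} ∩→ {A}; cost 0
[col 3] BDSU: children B:{G}, DSU:{A} ∪→ {A,G}; cost 1
[col 3] KP: children K:{T}, P:{T} ∩→ {T}; cost 0
[col 3] BDKPSU: children BDSU:{A,G}, KP:{T} ∪→ {A,G,T}; cost 1
[col 4] DU: children D:{A}, U:{G} ∪→ {A,G}; cost 1
[col 4] DSU: children DU:{A,G}, S:{C} ∪→ {A,C,G}; cost 1
[col 4] BDSU: children B:{G}, DSU:{A,C,G} ∩→ {G}; cost 0
[col 4] KP: children K:{A}, P:{C} ∪→ {A,C}; cost 1
[col 4] BDKPSU: children BDSU:{G}, KP:{A,C} ∪→ {A,C,G}; cost 1
[col 5] DU: children D:{C}, U:{C} ∩→ {C}; cost 0
[col 5] DSU: children DU:{C}, S:{A} ∪→ {A,C}; cost 1
[col 5] BDSU: children B:{G}, DSU:{A,C} ∪→ {A,C,G}; cost 1
[col 5] KP: children K:{G}, P:{G} ∩→ {G}; cost 0
[col 5] BDKPSU: children BDSU:{A,C,G}, KP:{G} ∩→ {G}; cost 0
[col 6] DU: children D:{A}, U:{G} ∪→ {A,G}; cost 1
[col 6] DSU: children DU:{A,G}, S:{T} ∪→ {A,G,T}; cost 1
[col 6] BDSU: children B:{G}, DSU:{A,G,T} ∩→ {G}; cost 0
[col 6] KP: children K:{G}, P:{G} ∩→ {G}; cost 0
[col 6] BDKPSU: children BDSU:{G}, KP:{G} ∩→ {G}; cost 0
per-site changes: [2, 2, 4, 3, 4, 2, 2]; total = 19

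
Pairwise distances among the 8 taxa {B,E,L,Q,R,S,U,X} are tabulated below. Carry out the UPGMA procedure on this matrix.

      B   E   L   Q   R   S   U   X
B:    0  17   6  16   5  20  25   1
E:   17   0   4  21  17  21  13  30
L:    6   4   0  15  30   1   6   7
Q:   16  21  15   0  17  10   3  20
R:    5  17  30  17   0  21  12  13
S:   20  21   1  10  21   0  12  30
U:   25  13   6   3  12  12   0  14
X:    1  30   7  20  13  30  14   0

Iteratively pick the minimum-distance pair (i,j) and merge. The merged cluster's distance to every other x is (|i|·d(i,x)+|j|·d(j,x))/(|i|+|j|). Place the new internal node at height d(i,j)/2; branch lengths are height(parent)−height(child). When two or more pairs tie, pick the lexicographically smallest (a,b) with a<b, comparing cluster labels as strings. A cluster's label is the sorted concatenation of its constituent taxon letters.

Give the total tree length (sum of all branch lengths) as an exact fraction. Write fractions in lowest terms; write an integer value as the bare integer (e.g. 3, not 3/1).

iteration 1: select B,X (d=1); attach at lengths (1/2, 1/2); label the merged cluster BX
  updated: d(BX,E)=47/2, d(BX,L)=13/2, d(BX,Q)=18, d(BX,R)=9, d(BX,S)=25, d(BX,U)=39/2
iteration 2: select L,S (d=1); attach at lengths (1/2, 1/2); label the merged cluster LS
  updated: d(BX,LS)=63/4, d(E,LS)=25/2, d(LS,Q)=25/2, d(LS,R)=51/2, d(LS,U)=9
iteration 3: select Q,U (d=3); attach at lengths (3/2, 3/2); label the merged cluster QU
  updated: d(BX,QU)=75/4, d(E,QU)=17, d(LS,QU)=43/4, d(QU,R)=29/2
iteration 4: select BX,R (d=9); attach at lengths (4, 9/2); label the merged cluster BRX
  updated: d(BRX,E)=64/3, d(BRX,LS)=19, d(BRX,QU)=52/3
iteration 5: select LS,QU (d=43/4); attach at lengths (39/8, 31/8); label the merged cluster LQSU
  updated: d(BRX,LQSU)=109/6, d(E,LQSU)=59/4
iteration 6: select E,LQSU (d=59/4); attach at lengths (59/8, 2); label the merged cluster ELQSU
  updated: d(BRX,ELQSU)=94/5
iteration 7: select BRX,ELQSU (d=94/5); attach at lengths (49/10, 81/40); label the merged cluster BELQRSUX
final tree: (((B:1/2,X:1/2):4,R:9/2):49/10,(E:59/8,((L:1/2,S:1/2):39/8,(Q:3/2,U:3/2):31/8):2):81/40)
total length: 771/20

771/20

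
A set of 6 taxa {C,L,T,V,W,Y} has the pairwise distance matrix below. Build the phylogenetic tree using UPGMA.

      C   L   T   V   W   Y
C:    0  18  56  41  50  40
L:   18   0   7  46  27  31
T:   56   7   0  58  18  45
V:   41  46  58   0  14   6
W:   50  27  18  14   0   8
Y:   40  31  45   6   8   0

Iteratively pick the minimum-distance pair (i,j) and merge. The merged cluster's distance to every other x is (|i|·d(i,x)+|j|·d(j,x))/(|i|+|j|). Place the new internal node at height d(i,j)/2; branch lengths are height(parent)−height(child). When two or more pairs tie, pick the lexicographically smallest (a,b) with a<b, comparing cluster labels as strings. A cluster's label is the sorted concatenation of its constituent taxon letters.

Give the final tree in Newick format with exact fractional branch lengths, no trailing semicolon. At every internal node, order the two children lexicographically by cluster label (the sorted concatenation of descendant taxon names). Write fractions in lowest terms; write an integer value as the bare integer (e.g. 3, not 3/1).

((C:37/2,(L:7/2,T:7/2):15):23/18,((V:3,Y:3):5/2,W:11/2):257/18)

iteration 1: select V,Y (d=6); attach at lengths (3, 3); label the merged cluster VY
  updated: d(C,VY)=81/2, d(L,VY)=77/2, d(T,VY)=103/2, d(VY,W)=11
iteration 2: select L,T (d=7); attach at lengths (7/2, 7/2); label the merged cluster LT
  updated: d(C,LT)=37, d(LT,VY)=45, d(LT,W)=45/2
iteration 3: select VY,W (d=11); attach at lengths (5/2, 11/2); label the merged cluster VWY
  updated: d(C,VWY)=131/3, d(LT,VWY)=75/2
iteration 4: select C,LT (d=37); attach at lengths (37/2, 15); label the merged cluster CLT
  updated: d(CLT,VWY)=356/9
iteration 5: select CLT,VWY (d=356/9); attach at lengths (23/18, 257/18); label the merged cluster CLTVWY
final tree: ((C:37/2,(L:7/2,T:7/2):15):23/18,((V:3,Y:3):5/2,W:11/2):257/18)
total length: 1261/18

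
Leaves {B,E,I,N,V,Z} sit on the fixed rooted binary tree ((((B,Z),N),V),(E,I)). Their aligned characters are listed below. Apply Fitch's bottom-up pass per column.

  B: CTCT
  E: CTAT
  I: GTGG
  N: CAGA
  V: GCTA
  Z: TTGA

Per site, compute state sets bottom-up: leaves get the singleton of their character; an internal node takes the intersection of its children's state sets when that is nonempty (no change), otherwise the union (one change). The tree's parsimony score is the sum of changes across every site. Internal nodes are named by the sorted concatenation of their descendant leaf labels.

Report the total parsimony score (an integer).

BZ@0: {C} ∪ {T} = {C,T} (union, +1)
BNZ@0: {C,T} ∩ {C} = {C} (intersection, +0)
BNVZ@0: {C} ∪ {G} = {C,G} (union, +1)
EI@0: {C} ∪ {G} = {C,G} (union, +1)
BEINVZ@0: {C,G} ∩ {C,G} = {C,G} (intersection, +0)
BZ@1: {T} ∩ {T} = {T} (intersection, +0)
BNZ@1: {T} ∪ {A} = {A,T} (union, +1)
BNVZ@1: {A,T} ∪ {C} = {A,C,T} (union, +1)
EI@1: {T} ∩ {T} = {T} (intersection, +0)
BEINVZ@1: {A,C,T} ∩ {T} = {T} (intersection, +0)
BZ@2: {C} ∪ {G} = {C,G} (union, +1)
BNZ@2: {C,G} ∩ {G} = {G} (intersection, +0)
BNVZ@2: {G} ∪ {T} = {G,T} (union, +1)
EI@2: {A} ∪ {G} = {A,G} (union, +1)
BEINVZ@2: {G,T} ∩ {A,G} = {G} (intersection, +0)
BZ@3: {T} ∪ {A} = {A,T} (union, +1)
BNZ@3: {A,T} ∩ {A} = {A} (intersection, +0)
BNVZ@3: {A} ∩ {A} = {A} (intersection, +0)
EI@3: {T} ∪ {G} = {G,T} (union, +1)
BEINVZ@3: {A} ∪ {G,T} = {A,G,T} (union, +1)
per-site changes: [3, 2, 3, 3]; total = 11

11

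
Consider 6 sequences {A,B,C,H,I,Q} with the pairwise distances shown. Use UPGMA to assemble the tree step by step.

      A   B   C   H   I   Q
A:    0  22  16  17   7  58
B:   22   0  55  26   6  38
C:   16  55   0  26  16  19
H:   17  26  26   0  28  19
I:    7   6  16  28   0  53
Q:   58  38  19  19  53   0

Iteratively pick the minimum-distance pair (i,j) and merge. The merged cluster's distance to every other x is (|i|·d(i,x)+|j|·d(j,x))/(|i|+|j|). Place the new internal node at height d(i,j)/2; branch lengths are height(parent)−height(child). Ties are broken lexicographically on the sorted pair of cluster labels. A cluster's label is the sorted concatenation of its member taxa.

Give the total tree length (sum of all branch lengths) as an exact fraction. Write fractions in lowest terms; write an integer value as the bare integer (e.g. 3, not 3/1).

586/9

1. join B+I (d=6) ⇒ BI; edges |B|=3, |I|=3
  updated: d(A,BI)=29/2, d(BI,C)=71/2, d(BI,H)=27, d(BI,Q)=91/2
2. join A+BI (d=29/2) ⇒ ABI; edges |A|=29/4, |BI|=17/4
  updated: d(ABI,C)=29, d(ABI,H)=71/3, d(ABI,Q)=149/3
3. join C+Q (d=19) ⇒ CQ; edges |C|=19/2, |Q|=19/2
  updated: d(ABI,CQ)=118/3, d(CQ,H)=45/2
4. join CQ+H (d=45/2) ⇒ CHQ; edges |CQ|=7/4, |H|=45/4
  updated: d(ABI,CHQ)=307/9
5. join ABI+CHQ (d=307/9) ⇒ ABCHIQ; edges |ABI|=353/36, |CHQ|=209/36
final tree: ((A:29/4,(B:3,I:3):17/4):353/36,((C:19/2,Q:19/2):7/4,H:45/4):209/36)
total length: 586/9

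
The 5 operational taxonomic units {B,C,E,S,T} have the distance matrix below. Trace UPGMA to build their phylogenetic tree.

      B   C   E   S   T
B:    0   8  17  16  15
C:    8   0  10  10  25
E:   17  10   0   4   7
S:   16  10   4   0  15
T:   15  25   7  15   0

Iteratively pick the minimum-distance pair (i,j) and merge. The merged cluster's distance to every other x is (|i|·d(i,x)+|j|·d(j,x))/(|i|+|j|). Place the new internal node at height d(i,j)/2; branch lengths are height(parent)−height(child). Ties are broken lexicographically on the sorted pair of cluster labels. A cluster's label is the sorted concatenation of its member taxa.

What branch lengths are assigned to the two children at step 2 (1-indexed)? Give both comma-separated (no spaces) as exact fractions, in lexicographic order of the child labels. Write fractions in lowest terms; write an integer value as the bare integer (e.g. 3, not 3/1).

1. join E+S (d=4) ⇒ ES; edges |E|=2, |S|=2
  updated: d(B,ES)=33/2, d(C,ES)=10, d(ES,T)=11
2. join B+C (d=8) ⇒ BC; edges |B|=4, |C|=4
  updated: d(BC,ES)=53/4, d(BC,T)=20
3. join ES+T (d=11) ⇒ EST; edges |ES|=7/2, |T|=11/2
  updated: d(BC,EST)=31/2
4. join BC+EST (d=31/2) ⇒ BCEST; edges |BC|=15/4, |EST|=9/4
final tree: ((B:4,C:4):15/4,((E:2,S:2):7/2,T:11/2):9/4)
total length: 27

4,4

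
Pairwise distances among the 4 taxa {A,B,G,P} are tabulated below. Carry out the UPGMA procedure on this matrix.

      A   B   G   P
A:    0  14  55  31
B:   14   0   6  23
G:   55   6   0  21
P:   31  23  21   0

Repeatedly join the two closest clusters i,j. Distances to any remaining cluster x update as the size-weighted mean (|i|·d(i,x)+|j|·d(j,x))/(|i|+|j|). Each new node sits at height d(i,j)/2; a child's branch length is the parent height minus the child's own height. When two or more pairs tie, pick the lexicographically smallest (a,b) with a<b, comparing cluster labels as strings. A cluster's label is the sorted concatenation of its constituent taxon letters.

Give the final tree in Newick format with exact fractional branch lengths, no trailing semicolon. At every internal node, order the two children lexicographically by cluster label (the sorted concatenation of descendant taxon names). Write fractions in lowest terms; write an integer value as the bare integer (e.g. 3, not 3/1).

step 1: merge (B,G) at d=6; branch lengths B→3, G→3; new cluster BG
  updated: d(A,BG)=69/2, d(BG,P)=22
step 2: merge (BG,P) at d=22; branch lengths BG→8, P→11; new cluster BGP
  updated: d(A,BGP)=100/3
step 3: merge (A,BGP) at d=100/3; branch lengths A→50/3, BGP→17/3; new cluster ABGP
final tree: (A:50/3,((B:3,G:3):8,P:11):17/3)
total length: 142/3

(A:50/3,((B:3,G:3):8,P:11):17/3)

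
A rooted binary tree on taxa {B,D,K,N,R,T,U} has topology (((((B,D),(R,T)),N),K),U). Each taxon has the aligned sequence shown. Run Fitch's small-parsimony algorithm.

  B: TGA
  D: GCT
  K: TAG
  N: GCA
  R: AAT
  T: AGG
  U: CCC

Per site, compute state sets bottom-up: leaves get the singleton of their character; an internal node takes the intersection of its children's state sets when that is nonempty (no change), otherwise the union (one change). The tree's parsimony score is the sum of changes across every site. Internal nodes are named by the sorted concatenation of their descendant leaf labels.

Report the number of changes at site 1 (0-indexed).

[col 0] BD: children B:{T}, D:{G} ∪→ {G,T}; cost 1
[col 0] RT: children R:{A}, T:{A} ∩→ {A}; cost 0
[col 0] BDRT: children BD:{G,T}, RT:{A} ∪→ {A,G,T}; cost 1
[col 0] BDNRT: children BDRT:{A,G,T}, N:{G} ∩→ {G}; cost 0
[col 0] BDKNRT: children BDNRT:{G}, K:{T} ∪→ {G,T}; cost 1
[col 0] BDKNRTU: children BDKNRT:{G,T}, U:{C} ∪→ {C,G,T}; cost 1
[col 1] BD: children B:{G}, D:{C} ∪→ {C,G}; cost 1
[col 1] RT: children R:{A}, T:{G} ∪→ {A,G}; cost 1
[col 1] BDRT: children BD:{C,G}, RT:{A,G} ∩→ {G}; cost 0
[col 1] BDNRT: children BDRT:{G}, N:{C} ∪→ {C,G}; cost 1
[col 1] BDKNRT: children BDNRT:{C,G}, K:{A} ∪→ {A,C,G}; cost 1
[col 1] BDKNRTU: children BDKNRT:{A,C,G}, U:{C} ∩→ {C}; cost 0
[col 2] BD: children B:{A}, D:{T} ∪→ {A,T}; cost 1
[col 2] RT: children R:{T}, T:{G} ∪→ {G,T}; cost 1
[col 2] BDRT: children BD:{A,T}, RT:{G,T} ∩→ {T}; cost 0
[col 2] BDNRT: children BDRT:{T}, N:{A} ∪→ {A,T}; cost 1
[col 2] BDKNRT: children BDNRT:{A,T}, K:{G} ∪→ {A,G,T}; cost 1
[col 2] BDKNRTU: children BDKNRT:{A,G,T}, U:{C} ∪→ {A,C,G,T}; cost 1
per-site changes: [4, 4, 5]; total = 13

4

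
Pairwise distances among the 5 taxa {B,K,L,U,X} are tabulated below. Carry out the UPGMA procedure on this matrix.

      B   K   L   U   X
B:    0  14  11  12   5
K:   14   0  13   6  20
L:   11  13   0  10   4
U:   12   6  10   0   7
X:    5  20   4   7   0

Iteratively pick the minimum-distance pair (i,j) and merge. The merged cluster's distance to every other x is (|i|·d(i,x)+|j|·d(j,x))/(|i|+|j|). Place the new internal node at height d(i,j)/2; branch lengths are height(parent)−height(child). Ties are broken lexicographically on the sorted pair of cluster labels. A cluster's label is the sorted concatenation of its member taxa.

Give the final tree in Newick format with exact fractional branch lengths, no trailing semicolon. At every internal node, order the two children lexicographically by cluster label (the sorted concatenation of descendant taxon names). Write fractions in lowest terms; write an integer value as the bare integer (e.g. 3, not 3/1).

((B:4,(L:2,X:2):2):7/3,(K:3,U:3):10/3)

1. join L+X (d=4) ⇒ LX; edges |L|=2, |X|=2
  updated: d(B,LX)=8, d(K,LX)=33/2, d(LX,U)=17/2
2. join K+U (d=6) ⇒ KU; edges |K|=3, |U|=3
  updated: d(B,KU)=13, d(KU,LX)=25/2
3. join B+LX (d=8) ⇒ BLX; edges |B|=4, |LX|=2
  updated: d(BLX,KU)=38/3
4. join BLX+KU (d=38/3) ⇒ BKLUX; edges |BLX|=7/3, |KU|=10/3
final tree: ((B:4,(L:2,X:2):2):7/3,(K:3,U:3):10/3)
total length: 65/3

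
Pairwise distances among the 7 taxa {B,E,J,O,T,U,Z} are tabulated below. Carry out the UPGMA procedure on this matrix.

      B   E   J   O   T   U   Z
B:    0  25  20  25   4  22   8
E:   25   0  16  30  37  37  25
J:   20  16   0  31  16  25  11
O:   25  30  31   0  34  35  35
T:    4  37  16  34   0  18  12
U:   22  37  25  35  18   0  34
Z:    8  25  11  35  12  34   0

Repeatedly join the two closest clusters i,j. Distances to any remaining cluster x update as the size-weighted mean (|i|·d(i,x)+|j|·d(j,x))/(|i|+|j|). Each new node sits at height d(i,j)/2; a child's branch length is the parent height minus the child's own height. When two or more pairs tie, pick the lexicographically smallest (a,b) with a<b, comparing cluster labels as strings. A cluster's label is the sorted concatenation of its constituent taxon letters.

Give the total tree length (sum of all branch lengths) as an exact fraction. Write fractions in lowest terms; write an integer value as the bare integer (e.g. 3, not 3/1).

583/8

iteration 1: select B,T (d=4); attach at lengths (2, 2); label the merged cluster BT
  updated: d(BT,E)=31, d(BT,J)=18, d(BT,O)=59/2, d(BT,U)=20, d(BT,Z)=10
iteration 2: select BT,Z (d=10); attach at lengths (3, 5); label the merged cluster BTZ
  updated: d(BTZ,E)=29, d(BTZ,J)=47/3, d(BTZ,O)=94/3, d(BTZ,U)=74/3
iteration 3: select BTZ,J (d=47/3); attach at lengths (17/6, 47/6); label the merged cluster BJTZ
  updated: d(BJTZ,E)=103/4, d(BJTZ,O)=125/4, d(BJTZ,U)=99/4
iteration 4: select BJTZ,U (d=99/4); attach at lengths (109/24, 99/8); label the merged cluster BJTUZ
  updated: d(BJTUZ,E)=28, d(BJTUZ,O)=32
iteration 5: select BJTUZ,E (d=28); attach at lengths (13/8, 14); label the merged cluster BEJTUZ
  updated: d(BEJTUZ,O)=95/3
iteration 6: select BEJTUZ,O (d=95/3); attach at lengths (11/6, 95/6); label the merged cluster BEJOTUZ
final tree: ((((((B:2,T:2):3,Z:5):17/6,J:47/6):109/24,U:99/8):13/8,E:14):11/6,O:95/6)
total length: 583/8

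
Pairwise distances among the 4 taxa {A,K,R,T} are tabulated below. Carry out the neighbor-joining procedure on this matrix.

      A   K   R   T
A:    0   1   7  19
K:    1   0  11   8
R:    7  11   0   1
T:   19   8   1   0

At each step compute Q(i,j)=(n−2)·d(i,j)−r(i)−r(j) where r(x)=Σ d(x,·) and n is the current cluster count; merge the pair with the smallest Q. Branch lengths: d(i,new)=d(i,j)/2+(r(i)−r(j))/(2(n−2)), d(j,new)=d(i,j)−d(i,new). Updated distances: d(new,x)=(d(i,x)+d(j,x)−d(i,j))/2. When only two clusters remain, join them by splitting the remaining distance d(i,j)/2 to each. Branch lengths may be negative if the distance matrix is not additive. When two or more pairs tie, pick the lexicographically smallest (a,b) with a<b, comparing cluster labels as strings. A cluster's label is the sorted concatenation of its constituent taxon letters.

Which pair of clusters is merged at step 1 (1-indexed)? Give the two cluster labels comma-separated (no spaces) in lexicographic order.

A,K

iteration 1: select A,K (d=1, Q=-45); attach at lengths (9/4, -5/4); label the merged cluster AK
  updated: d(AK,R)=17/2, d(AK,T)=13
iteration 2: select AK,R (d=17/2, Q=-45/2); attach at lengths (41/4, -7/4); label the merged cluster AKR
  updated: d(AKR,T)=11/4
iteration 3: select AKR,T (d=11/4); attach at lengths (11/8, 11/8); label the merged cluster AKRT
final tree: (((A:9/4,K:-5/4):41/4,R:-7/4):11/8,T:11/8)
total length: 49/4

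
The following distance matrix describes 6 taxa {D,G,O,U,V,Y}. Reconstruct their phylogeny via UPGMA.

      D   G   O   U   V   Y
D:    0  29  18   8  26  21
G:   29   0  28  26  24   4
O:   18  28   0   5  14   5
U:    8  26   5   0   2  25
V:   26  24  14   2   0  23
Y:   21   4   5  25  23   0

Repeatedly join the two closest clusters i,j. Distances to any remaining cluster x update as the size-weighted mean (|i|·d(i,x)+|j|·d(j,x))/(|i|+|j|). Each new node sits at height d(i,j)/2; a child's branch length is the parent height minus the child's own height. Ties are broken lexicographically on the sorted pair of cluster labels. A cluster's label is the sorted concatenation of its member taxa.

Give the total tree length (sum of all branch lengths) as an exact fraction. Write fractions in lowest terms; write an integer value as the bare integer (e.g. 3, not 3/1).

937/24

step 1: merge (U,V) at d=2; branch lengths U→1, V→1; new cluster UV
  updated: d(D,UV)=17, d(G,UV)=25, d(O,UV)=19/2, d(UV,Y)=24
step 2: merge (G,Y) at d=4; branch lengths G→2, Y→2; new cluster GY
  updated: d(D,GY)=25, d(GY,O)=33/2, d(GY,UV)=49/2
step 3: merge (O,UV) at d=19/2; branch lengths O→19/4, UV→15/4; new cluster OUV
  updated: d(D,OUV)=52/3, d(GY,OUV)=131/6
step 4: merge (D,OUV) at d=52/3; branch lengths D→26/3, OUV→47/12; new cluster DOUV
  updated: d(DOUV,GY)=181/8
step 5: merge (DOUV,GY) at d=181/8; branch lengths DOUV→127/48, GY→149/16; new cluster DGOUVY
final tree: ((D:26/3,(O:19/4,(U:1,V:1):15/4):47/12):127/48,(G:2,Y:2):149/16)
total length: 937/24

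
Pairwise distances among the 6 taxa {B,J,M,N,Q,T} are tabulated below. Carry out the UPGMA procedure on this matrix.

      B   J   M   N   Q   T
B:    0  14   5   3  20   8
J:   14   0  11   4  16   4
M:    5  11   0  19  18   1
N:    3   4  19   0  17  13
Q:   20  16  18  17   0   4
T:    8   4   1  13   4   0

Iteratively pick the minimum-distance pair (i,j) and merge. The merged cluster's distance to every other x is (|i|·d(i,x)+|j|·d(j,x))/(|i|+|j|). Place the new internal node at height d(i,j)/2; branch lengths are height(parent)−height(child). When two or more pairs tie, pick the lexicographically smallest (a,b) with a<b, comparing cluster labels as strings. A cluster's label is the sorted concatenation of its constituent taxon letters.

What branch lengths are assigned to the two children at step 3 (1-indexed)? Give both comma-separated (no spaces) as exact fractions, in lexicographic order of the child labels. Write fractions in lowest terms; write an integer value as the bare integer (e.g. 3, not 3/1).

15/4,13/4

1. join M+T (d=1) ⇒ MT; edges |M|=1/2, |T|=1/2
  updated: d(B,MT)=13/2, d(J,MT)=15/2, d(MT,N)=16, d(MT,Q)=11
2. join B+N (d=3) ⇒ BN; edges |B|=3/2, |N|=3/2
  updated: d(BN,J)=9, d(BN,MT)=45/4, d(BN,Q)=37/2
3. join J+MT (d=15/2) ⇒ JMT; edges |J|=15/4, |MT|=13/4
  updated: d(BN,JMT)=21/2, d(JMT,Q)=38/3
4. join BN+JMT (d=21/2) ⇒ BJMNT; edges |BN|=15/4, |JMT|=3/2
  updated: d(BJMNT,Q)=15
5. join BJMNT+Q (d=15) ⇒ BJMNQT; edges |BJMNT|=9/4, |Q|=15/2
final tree: (((B:3/2,N:3/2):15/4,(J:15/4,(M:1/2,T:1/2):13/4):3/2):9/4,Q:15/2)
total length: 26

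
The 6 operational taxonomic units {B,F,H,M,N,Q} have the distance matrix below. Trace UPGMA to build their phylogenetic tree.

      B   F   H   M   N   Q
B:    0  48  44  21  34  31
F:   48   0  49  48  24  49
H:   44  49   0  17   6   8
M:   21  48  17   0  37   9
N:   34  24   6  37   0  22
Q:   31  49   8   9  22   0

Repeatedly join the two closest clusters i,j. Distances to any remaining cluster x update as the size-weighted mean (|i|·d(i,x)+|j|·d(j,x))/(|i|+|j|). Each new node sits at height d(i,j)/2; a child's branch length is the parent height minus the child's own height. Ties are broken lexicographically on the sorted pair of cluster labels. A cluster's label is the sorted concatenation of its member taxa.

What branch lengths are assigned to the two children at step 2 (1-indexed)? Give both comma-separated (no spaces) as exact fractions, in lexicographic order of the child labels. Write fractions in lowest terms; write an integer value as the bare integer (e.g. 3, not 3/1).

9/2,9/2

iteration 1: select H,N (d=6); attach at lengths (3, 3); label the merged cluster HN
  updated: d(B,HN)=39, d(F,HN)=73/2, d(HN,M)=27, d(HN,Q)=15
iteration 2: select M,Q (d=9); attach at lengths (9/2, 9/2); label the merged cluster MQ
  updated: d(B,MQ)=26, d(F,MQ)=97/2, d(HN,MQ)=21
iteration 3: select HN,MQ (d=21); attach at lengths (15/2, 6); label the merged cluster HMNQ
  updated: d(B,HMNQ)=65/2, d(F,HMNQ)=85/2
iteration 4: select B,HMNQ (d=65/2); attach at lengths (65/4, 23/4); label the merged cluster BHMNQ
  updated: d(BHMNQ,F)=218/5
iteration 5: select BHMNQ,F (d=218/5); attach at lengths (111/20, 109/5); label the merged cluster BFHMNQ
final tree: ((B:65/4,((H:3,N:3):15/2,(M:9/2,Q:9/2):6):23/4):111/20,F:109/5)
total length: 1557/20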